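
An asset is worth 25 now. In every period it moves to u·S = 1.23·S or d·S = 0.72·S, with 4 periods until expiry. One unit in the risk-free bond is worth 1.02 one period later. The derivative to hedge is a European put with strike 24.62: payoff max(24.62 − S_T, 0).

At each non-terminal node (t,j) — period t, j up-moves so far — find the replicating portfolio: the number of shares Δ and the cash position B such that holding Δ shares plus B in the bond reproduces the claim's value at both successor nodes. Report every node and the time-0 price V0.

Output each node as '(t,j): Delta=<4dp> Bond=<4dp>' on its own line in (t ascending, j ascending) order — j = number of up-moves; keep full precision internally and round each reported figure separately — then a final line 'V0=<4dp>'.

(0,0): Delta=-0.3627 Bond=13.1675
(1,0): Delta=-0.6784 Bond=19.1143
(1,1): Delta=-0.2333 Bond=9.4524
(2,0): Delta=-1.0000 Bond=23.6640
(2,1): Delta=-0.5467 Bond=16.5794
(2,2): Delta=-0.1049 Bond=4.7848
(3,0): Delta=-1.0000 Bond=24.1373
(3,1): Delta=-1.0000 Bond=24.1373
(3,2): Delta=-0.3609 Bond=11.8527
(3,3): Delta=0.0000 Bond=0.0000
V0=4.1001

The replicating-portfolio and risk-neutral prices coincide; use p* = (1.02−0.72)/(1.23−0.72) = 0.5882 for the latter.
Terminal values V(4,·): V(4,0)=17.9015, V(4,1)=13.1426, V(4,2)=5.0128, V(4,3)=0.0000, V(4,4)=0.0000
Node (3,0) S=9.3312: V=(p*·13.1426+(1−p*)·17.9015)/1.02=14.8061; Δ=(13.1426−17.9015)/(11.4774−6.7185)=-1.0000; B=V−Δ·S=24.1373
Node (3,1) S=15.9408: V=(p*·5.0128+(1−p*)·13.1426)/1.02=8.1965; Δ=(5.0128−13.1426)/(19.6072−11.4774)=-1.0000; B=V−Δ·S=24.1373
Node (3,2) S=27.2322: V=(p*·0.0000+(1−p*)·5.0128)/1.02=2.0236; Δ=(0.0000−5.0128)/(33.4956−19.6072)=-0.3609; B=V−Δ·S=11.8527
Node (3,3) S=46.5217: V=(p*·0.0000+(1−p*)·0.0000)/1.02=0.0000; Δ=(0.0000−0.0000)/(57.2217−33.4956)=0.0000; B=V−Δ·S=0.0000
Node (2,0) S=12.9600: V=(p*·8.1965+(1−p*)·14.8061)/1.02=10.7040; Δ=(8.1965−14.8061)/(15.9408−9.3312)=-1.0000; B=V−Δ·S=23.6640
Node (2,1) S=22.1400: V=(p*·2.0236+(1−p*)·8.1965)/1.02=4.4759; Δ=(2.0236−8.1965)/(27.2322−15.9408)=-0.5467; B=V−Δ·S=16.5794
Node (2,2) S=37.8225: V=(p*·0.0000+(1−p*)·2.0236)/1.02=0.8169; Δ=(0.0000−2.0236)/(46.5217−27.2322)=-0.1049; B=V−Δ·S=4.7848
Node (1,0) S=18.0000: V=(p*·4.4759+(1−p*)·10.7040)/1.02=6.9023; Δ=(4.4759−10.7040)/(22.1400−12.9600)=-0.6784; B=V−Δ·S=19.1143
Node (1,1) S=30.7500: V=(p*·0.8169+(1−p*)·4.4759)/1.02=2.2780; Δ=(0.8169−4.4759)/(37.8225−22.1400)=-0.2333; B=V−Δ·S=9.4524
Node (0,0) S=25.0000: V=(p*·2.2780+(1−p*)·6.9023)/1.02=4.1001; Δ=(2.2780−6.9023)/(30.7500−18.0000)=-0.3627; B=V−Δ·S=13.1675
The time-0 hedge costs 4.1001, which is the no-arbitrage price.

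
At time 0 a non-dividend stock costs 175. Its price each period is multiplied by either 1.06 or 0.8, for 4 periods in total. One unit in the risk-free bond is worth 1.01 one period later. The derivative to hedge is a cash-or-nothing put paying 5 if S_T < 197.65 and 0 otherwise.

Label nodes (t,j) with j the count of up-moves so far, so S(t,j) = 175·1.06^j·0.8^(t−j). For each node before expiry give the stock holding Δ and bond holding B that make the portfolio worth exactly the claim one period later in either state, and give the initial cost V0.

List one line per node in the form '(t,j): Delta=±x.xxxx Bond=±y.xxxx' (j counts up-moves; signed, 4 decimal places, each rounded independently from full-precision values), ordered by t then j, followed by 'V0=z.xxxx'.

No-arbitrage ⇒ martingale measure with p* = (R−d)/(u−d) = 0.8077.
Terminal payoffs: V(4,0)=5.0000, V(4,1)=5.0000, V(4,2)=5.0000, V(4,3)=5.0000, V(4,4)=0.0000
  t=3,j=0: stock 89.6000 → up 94.9760 (V=5.0000), down 71.6800 (V=5.0000). Price 4.9505; hedge Δ=0.0000, bond B=4.9505.
  t=3,j=1: stock 118.7200 → up 125.8432 (V=5.0000), down 94.9760 (V=5.0000). Price 4.9505; hedge Δ=0.0000, bond B=4.9505.
  t=3,j=2: stock 157.3040 → up 166.7422 (V=5.0000), down 125.8432 (V=5.0000). Price 4.9505; hedge Δ=0.0000, bond B=4.9505.
  t=3,j=3: stock 208.4278 → up 220.9335 (V=0.0000), down 166.7422 (V=5.0000). Price 0.9520; hedge Δ=-0.0923, bond B=20.1828.
  t=2,j=0: stock 112.0000 → up 118.7200 (V=4.9505), down 89.6000 (V=4.9505). Price 4.9015; hedge Δ=0.0000, bond B=4.9015.
  t=2,j=1: stock 148.4000 → up 157.3040 (V=4.9505), down 118.7200 (V=4.9505). Price 4.9015; hedge Δ=0.0000, bond B=4.9015.
  t=2,j=2: stock 196.6300 → up 208.4278 (V=0.9520), down 157.3040 (V=4.9505). Price 1.7039; hedge Δ=-0.0782, bond B=17.0827.
  t=1,j=0: stock 140.0000 → up 148.4000 (V=4.9015), down 112.0000 (V=4.9015). Price 4.8530; hedge Δ=0.0000, bond B=4.8530.
  t=1,j=1: stock 185.5000 → up 196.6300 (V=1.7039), down 148.4000 (V=4.9015). Price 2.2959; hedge Δ=-0.0663, bond B=14.5942.
  t=0,j=0: stock 175.0000 → up 185.5000 (V=2.2959), down 140.0000 (V=4.8530). Price 2.7600; hedge Δ=-0.0562, bond B=12.5949.
Check: Δ(0,0)·S0 + B(0,0) = 2.7600 = V0.

(0,0): Delta=-0.0562 Bond=12.5949
(1,0): Delta=0.0000 Bond=4.8530
(1,1): Delta=-0.0663 Bond=14.5942
(2,0): Delta=0.0000 Bond=4.9015
(2,1): Delta=0.0000 Bond=4.9015
(2,2): Delta=-0.0782 Bond=17.0827
(3,0): Delta=0.0000 Bond=4.9505
(3,1): Delta=0.0000 Bond=4.9505
(3,2): Delta=0.0000 Bond=4.9505
(3,3): Delta=-0.0923 Bond=20.1828
V0=2.7600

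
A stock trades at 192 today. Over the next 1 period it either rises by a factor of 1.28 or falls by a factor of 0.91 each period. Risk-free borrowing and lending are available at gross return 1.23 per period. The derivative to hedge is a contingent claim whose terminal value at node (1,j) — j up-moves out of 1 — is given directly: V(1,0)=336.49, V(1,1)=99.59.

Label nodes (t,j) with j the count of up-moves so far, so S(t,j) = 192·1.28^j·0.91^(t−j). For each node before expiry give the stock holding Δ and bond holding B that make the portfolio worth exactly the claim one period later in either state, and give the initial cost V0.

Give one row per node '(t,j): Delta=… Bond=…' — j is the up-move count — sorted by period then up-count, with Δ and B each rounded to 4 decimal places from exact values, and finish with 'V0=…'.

(0,0): Delta=-3.3347 Bond=747.2650
V0=106.9947

Under the risk-neutral measure, an up-move has probability p* = (R−d)/(u−d) = 0.8649 and values discount at R = 1.23.
At expiry t=1: V(1,0)=336.4900, V(1,1)=99.5900
(0,0): S=192.0000. Δ = (V_up−V_dn)/(S_up−S_dn) = (99.5900−336.4900)/(245.7600−174.7200) = -3.3347. V = [p*·99.5900 + (1−p*)·336.4900]/1.23 = 106.9947. B = V − Δ·S = 747.2650.
Each (Δ,B) replicates both successor values, so the strategy is self-financing and V0 is arbitrage-free.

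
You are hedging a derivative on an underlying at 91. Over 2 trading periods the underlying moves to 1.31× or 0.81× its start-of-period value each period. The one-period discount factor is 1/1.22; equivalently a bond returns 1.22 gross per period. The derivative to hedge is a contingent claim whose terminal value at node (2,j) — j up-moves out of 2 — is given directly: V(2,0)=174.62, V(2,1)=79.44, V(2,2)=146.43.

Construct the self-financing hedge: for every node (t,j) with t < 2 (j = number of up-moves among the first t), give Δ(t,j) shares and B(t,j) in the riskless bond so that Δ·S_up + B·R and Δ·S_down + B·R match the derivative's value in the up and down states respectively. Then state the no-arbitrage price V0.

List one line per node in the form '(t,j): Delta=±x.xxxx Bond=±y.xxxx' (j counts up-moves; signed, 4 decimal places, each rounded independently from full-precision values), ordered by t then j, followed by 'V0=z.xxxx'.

(0,0): Delta=0.6809 Bond=23.7419
(1,0): Delta=-2.5826 Bond=269.5177
(1,1): Delta=1.1239 Bond=-23.8392
V0=85.7081

Under the risk-neutral measure, an up-move has probability p* = (R−d)/(u−d) = 0.8200 and values discount at R = 1.22.
Terminal values V(2,·): V(2,0)=174.6200, V(2,1)=79.4400, V(2,2)=146.4300
  t=1,j=0: stock 73.7100 → up 96.5601 (V=79.4400), down 59.7051 (V=174.6200). Price 79.1577; hedge Δ=-2.5826, bond B=269.5177.
  t=1,j=1: stock 119.2100 → up 156.1651 (V=146.4300), down 96.5601 (V=79.4400). Price 110.1408; hedge Δ=1.1239, bond B=-23.8392.
  t=0,j=0: stock 91.0000 → up 119.2100 (V=110.1408), down 73.7100 (V=79.1577). Price 85.7081; hedge Δ=0.6809, bond B=23.7419.
Root portfolio cost Δ·91+B reproduces V0=85.7081.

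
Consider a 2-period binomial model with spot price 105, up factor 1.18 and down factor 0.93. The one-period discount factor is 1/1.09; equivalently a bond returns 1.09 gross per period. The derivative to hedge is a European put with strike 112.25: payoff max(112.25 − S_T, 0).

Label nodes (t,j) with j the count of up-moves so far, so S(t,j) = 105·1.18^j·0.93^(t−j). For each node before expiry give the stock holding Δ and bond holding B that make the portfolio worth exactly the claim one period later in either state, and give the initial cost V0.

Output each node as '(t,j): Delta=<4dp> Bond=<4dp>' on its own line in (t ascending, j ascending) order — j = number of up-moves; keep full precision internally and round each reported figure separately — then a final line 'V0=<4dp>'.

No-arbitrage ⇒ martingale measure with p* = (R−d)/(u−d) = 0.6400.
At expiry t=2: V(2,0)=21.4355, V(2,1)=0.0000, V(2,2)=0.0000
(1,0): S=97.6500. Δ = (V_up−V_dn)/(S_up−S_dn) = (0.0000−21.4355)/(115.2270−90.8145) = -0.8781. V = [p*·0.0000 + (1−p*)·21.4355]/1.09 = 7.0796. B = V − Δ·S = 92.8216.
(1,1): S=123.9000. Δ = (V_up−V_dn)/(S_up−S_dn) = (0.0000−0.0000)/(146.2020−115.2270) = 0.0000. V = [p*·0.0000 + (1−p*)·0.0000]/1.09 = 0.0000. B = V − Δ·S = 0.0000.
(0,0): S=105.0000. Δ = (V_up−V_dn)/(S_up−S_dn) = (0.0000−7.0796)/(123.9000−97.6500) = -0.2697. V = [p*·0.0000 + (1−p*)·7.0796]/1.09 = 2.3382. B = V − Δ·S = 30.6567.
The time-0 hedge costs 2.3382, which is the no-arbitrage price.

(0,0): Delta=-0.2697 Bond=30.6567
(1,0): Delta=-0.8781 Bond=92.8216
(1,1): Delta=0.0000 Bond=0.0000
V0=2.3382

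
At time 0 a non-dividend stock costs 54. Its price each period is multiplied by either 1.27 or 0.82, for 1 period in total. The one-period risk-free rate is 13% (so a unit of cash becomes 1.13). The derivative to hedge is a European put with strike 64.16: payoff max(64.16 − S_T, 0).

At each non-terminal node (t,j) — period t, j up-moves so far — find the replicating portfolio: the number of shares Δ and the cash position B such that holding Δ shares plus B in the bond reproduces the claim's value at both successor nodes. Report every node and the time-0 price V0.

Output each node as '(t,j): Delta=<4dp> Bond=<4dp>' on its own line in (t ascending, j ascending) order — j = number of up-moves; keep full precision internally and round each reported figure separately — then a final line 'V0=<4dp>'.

The replicating-portfolio and risk-neutral prices coincide; use p* = (1.13−0.82)/(1.27−0.82) = 0.6889 for the latter.
Terminal values V(1,·): V(1,0)=19.8800, V(1,1)=0.0000
Node (0,0) S=54.0000: V=(p*·0.0000+(1−p*)·19.8800)/1.13=5.4734; Δ=(0.0000−19.8800)/(68.5800−44.2800)=-0.8181; B=V−Δ·S=49.6511
Self-financing check: at every node Δ·S+B equals the discounted successor values.

(0,0): Delta=-0.8181 Bond=49.6511
V0=5.4734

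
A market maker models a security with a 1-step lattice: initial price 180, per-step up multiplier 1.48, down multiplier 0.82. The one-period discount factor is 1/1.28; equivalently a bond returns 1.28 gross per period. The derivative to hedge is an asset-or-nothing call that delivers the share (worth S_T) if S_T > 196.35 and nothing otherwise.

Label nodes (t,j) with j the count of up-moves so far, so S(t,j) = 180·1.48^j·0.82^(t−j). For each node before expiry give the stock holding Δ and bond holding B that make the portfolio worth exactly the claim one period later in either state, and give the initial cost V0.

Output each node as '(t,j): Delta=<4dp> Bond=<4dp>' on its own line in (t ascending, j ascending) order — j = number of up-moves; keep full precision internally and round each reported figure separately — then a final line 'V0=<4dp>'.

(0,0): Delta=2.2424 Bond=-258.5795
V0=145.0568

Since d<R<u, set p* = (R−d)/(u−d) = 0.6970; price each node as the discounted p*-expectation of its children.
At expiry t=1: V(1,0)=0.0000, V(1,1)=266.4000
  t=0,j=0: stock 180.0000 → up 266.4000 (V=266.4000), down 147.6000 (V=0.0000). Price 145.0568; hedge Δ=2.2424, bond B=-258.5795.
Self-financing check: at every node Δ·S+B equals the discounted successor values.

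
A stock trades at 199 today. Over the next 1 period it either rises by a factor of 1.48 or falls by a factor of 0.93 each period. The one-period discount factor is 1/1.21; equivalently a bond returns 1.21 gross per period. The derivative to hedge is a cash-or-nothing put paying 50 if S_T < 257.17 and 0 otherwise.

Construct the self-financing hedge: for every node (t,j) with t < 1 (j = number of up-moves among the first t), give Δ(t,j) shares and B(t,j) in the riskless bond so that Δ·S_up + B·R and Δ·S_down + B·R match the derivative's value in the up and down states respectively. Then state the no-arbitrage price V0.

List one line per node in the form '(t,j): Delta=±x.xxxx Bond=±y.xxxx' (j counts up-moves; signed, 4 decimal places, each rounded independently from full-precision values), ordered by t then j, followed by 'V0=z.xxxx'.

Since d<R<u, set p* = (R−d)/(u−d) = 0.5091; price each node as the discounted p*-expectation of its children.
At expiry t=1: V(1,0)=50.0000, V(1,1)=0.0000
  t=0,j=0: stock 199.0000 → up 294.5200 (V=0.0000), down 185.0700 (V=50.0000). Price 20.2855; hedge Δ=-0.4568, bond B=111.1946.
The time-0 hedge costs 20.2855, which is the no-arbitrage price.

(0,0): Delta=-0.4568 Bond=111.1946
V0=20.2855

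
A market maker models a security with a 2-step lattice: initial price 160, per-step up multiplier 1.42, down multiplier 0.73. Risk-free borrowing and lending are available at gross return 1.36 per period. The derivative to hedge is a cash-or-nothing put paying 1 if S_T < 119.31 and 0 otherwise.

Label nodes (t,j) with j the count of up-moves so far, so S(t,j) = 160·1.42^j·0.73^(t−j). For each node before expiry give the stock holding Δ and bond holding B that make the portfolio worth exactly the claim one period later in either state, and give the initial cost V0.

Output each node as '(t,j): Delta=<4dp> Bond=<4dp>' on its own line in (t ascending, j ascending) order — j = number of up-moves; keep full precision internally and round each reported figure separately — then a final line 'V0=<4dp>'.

(0,0): Delta=-0.0006 Bond=0.0968
(1,0): Delta=-0.0124 Bond=1.5132
(1,1): Delta=0.0000 Bond=0.0000
V0=0.0041

No-arbitrage ⇒ martingale measure with p* = (R−d)/(u−d) = 0.9130.
Terminal values V(2,·): V(2,0)=1.0000, V(2,1)=0.0000, V(2,2)=0.0000
Node (1,0) S=116.8000: V=(p*·0.0000+(1−p*)·1.0000)/1.36=0.0639; Δ=(0.0000−1.0000)/(165.8560−85.2640)=-0.0124; B=V−Δ·S=1.5132
Node (1,1) S=227.2000: V=(p*·0.0000+(1−p*)·0.0000)/1.36=0.0000; Δ=(0.0000−0.0000)/(322.6240−165.8560)=0.0000; B=V−Δ·S=0.0000
Node (0,0) S=160.0000: V=(p*·0.0000+(1−p*)·0.0639)/1.36=0.0041; Δ=(0.0000−0.0639)/(227.2000−116.8000)=-0.0006; B=V−Δ·S=0.0968
Check: Δ(0,0)·S0 + B(0,0) = 0.0041 = V0.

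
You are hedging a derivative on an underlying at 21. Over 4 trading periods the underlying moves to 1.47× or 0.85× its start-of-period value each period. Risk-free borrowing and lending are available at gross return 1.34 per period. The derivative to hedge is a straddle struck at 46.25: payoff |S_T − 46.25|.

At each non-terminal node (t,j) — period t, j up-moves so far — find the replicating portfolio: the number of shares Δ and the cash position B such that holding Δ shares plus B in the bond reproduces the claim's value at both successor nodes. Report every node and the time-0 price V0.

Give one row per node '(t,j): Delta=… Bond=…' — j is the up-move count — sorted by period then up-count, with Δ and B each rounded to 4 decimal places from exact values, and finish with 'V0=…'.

(0,0): Delta=0.5656 Bond=-3.3096
(1,0): Delta=-0.3430 Bond=11.7831
(1,1): Delta=0.7049 Bond=-8.7376
(2,0): Delta=-1.0000 Bond=25.7574
(2,1): Delta=-0.2422 Bond=13.1447
(2,2): Delta=0.8502 Bond=-18.3021
(3,0): Delta=-1.0000 Bond=34.5149
(3,1): Delta=-1.0000 Bond=34.5149
(3,2): Delta=-0.1260 Bond=13.1300
(3,3): Delta=1.0000 Bond=-34.5149
V0=8.5670

Since d<R<u, set p* = (R−d)/(u−d) = 0.7903; price each node as the discounted p*-expectation of its children.
Terminal payoffs: V(4,0)=35.2879, V(4,1)=27.2920, V(4,2)=13.4637, V(4,3)=10.4509, V(4,4)=51.8093
(3,0): S=12.8966. Δ = (V_up−V_dn)/(S_up−S_dn) = (27.2920−35.2879)/(18.9580−10.9621) = -1.0000. V = [p*·27.2920 + (1−p*)·35.2879]/1.34 = 21.6183. B = V − Δ·S = 34.5149.
(3,1): S=22.3036. Δ = (V_up−V_dn)/(S_up−S_dn) = (13.4637−27.2920)/(32.7863−18.9580) = -1.0000. V = [p*·13.4637 + (1−p*)·27.2920]/1.34 = 12.2114. B = V − Δ·S = 34.5149.
(3,2): S=38.5721. Δ = (V_up−V_dn)/(S_up−S_dn) = (10.4509−13.4637)/(56.7009−32.7863) = -0.1260. V = [p*·10.4509 + (1−p*)·13.4637]/1.34 = 8.2706. B = V − Δ·S = 13.1300.
(3,3): S=66.7070. Δ = (V_up−V_dn)/(S_up−S_dn) = (51.8093−10.4509)/(98.0593−56.7009) = 1.0000. V = [p*·51.8093 + (1−p*)·10.4509]/1.34 = 32.1921. B = V − Δ·S = -34.5149.
(2,0): S=15.1725. Δ = (V_up−V_dn)/(S_up−S_dn) = (12.2114−21.6183)/(22.3036−12.8966) = -1.0000. V = [p*·12.2114 + (1−p*)·21.6183]/1.34 = 10.5849. B = V − Δ·S = 25.7574.
(2,1): S=26.2395. Δ = (V_up−V_dn)/(S_up−S_dn) = (8.2706−12.2114)/(38.5721−22.3036) = -0.2422. V = [p*·8.2706 + (1−p*)·12.2114]/1.34 = 6.7887. B = V − Δ·S = 13.1447.
(2,2): S=45.3789. Δ = (V_up−V_dn)/(S_up−S_dn) = (32.1921−8.2706)/(66.7070−38.5721) = 0.8502. V = [p*·32.1921 + (1−p*)·8.2706]/1.34 = 20.2808. B = V − Δ·S = -18.3021.
(1,0): S=17.8500. Δ = (V_up−V_dn)/(S_up−S_dn) = (6.7887−10.5849)/(26.2395−15.1725) = -0.3430. V = [p*·6.7887 + (1−p*)·10.5849]/1.34 = 5.6602. B = V − Δ·S = 11.7831.
(1,1): S=30.8700. Δ = (V_up−V_dn)/(S_up−S_dn) = (20.2808−6.7887)/(45.3789−26.2395) = 0.7049. V = [p*·20.2808 + (1−p*)·6.7887]/1.34 = 13.0237. B = V − Δ·S = -8.7376.
(0,0): S=21.0000. Δ = (V_up−V_dn)/(S_up−S_dn) = (13.0237−5.6602)/(30.8700−17.8500) = 0.5656. V = [p*·13.0237 + (1−p*)·5.6602]/1.34 = 8.5670. B = V − Δ·S = -3.3096.
Check: Δ(0,0)·S0 + B(0,0) = 8.5670 = V0.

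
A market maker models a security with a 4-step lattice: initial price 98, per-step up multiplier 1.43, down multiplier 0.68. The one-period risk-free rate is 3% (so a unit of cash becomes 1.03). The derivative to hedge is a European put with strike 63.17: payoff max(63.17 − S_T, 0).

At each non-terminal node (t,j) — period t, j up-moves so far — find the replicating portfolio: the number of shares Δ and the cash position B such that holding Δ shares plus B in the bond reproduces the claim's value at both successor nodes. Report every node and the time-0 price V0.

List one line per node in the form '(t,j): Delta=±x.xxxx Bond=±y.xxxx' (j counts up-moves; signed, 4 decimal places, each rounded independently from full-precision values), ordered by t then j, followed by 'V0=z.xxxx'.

The replicating-portfolio and risk-neutral prices coincide; use p* = (1.03−0.68)/(1.43−0.68) = 0.4667 for the latter.
Terminal payoffs: V(4,0)=42.2163, V(4,1)=19.1055, V(4,2)=0.0000, V(4,3)=0.0000, V(4,4)=0.0000
  t=3,j=0: stock 30.8143 → up 44.0645 (V=19.1055), down 20.9537 (V=42.2163). Price 30.5158; hedge Δ=-1.0000, bond B=61.3301.
  t=3,j=1: stock 64.8007 → up 92.6651 (V=0.0000), down 44.0645 (V=19.1055). Price 9.8928; hedge Δ=-0.3931, bond B=35.3668.
  t=3,j=2: stock 136.2721 → up 194.8692 (V=0.0000), down 92.6651 (V=0.0000). Price 0.0000; hedge Δ=0.0000, bond B=0.0000.
  t=3,j=3: stock 286.5723 → up 409.7984 (V=0.0000), down 194.8692 (V=0.0000). Price 0.0000; hedge Δ=0.0000, bond B=0.0000.
  t=2,j=0: stock 45.3152 → up 64.8007 (V=9.8928), down 30.8143 (V=30.5158). Price 20.2832; hedge Δ=-0.6068, bond B=47.7805.
  t=2,j=1: stock 95.2952 → up 136.2721 (V=0.0000), down 64.8007 (V=9.8928). Price 5.1225; hedge Δ=-0.1384, bond B=18.3129.
  t=2,j=2: stock 200.4002 → up 286.5723 (V=0.0000), down 136.2721 (V=0.0000). Price 0.0000; hedge Δ=0.0000, bond B=0.0000.
  t=1,j=0: stock 66.6400 → up 95.2952 (V=5.1225), down 45.3152 (V=20.2832). Price 12.8235; hedge Δ=-0.3033, bond B=33.0378.
  t=1,j=1: stock 140.1400 → up 200.4002 (V=0.0000), down 95.2952 (V=5.1225). Price 2.6524; hedge Δ=-0.0487, bond B=9.4824.
  t=0,j=0: stock 98.0000 → up 140.1400 (V=2.6524), down 66.6400 (V=12.8235). Price 7.8418; hedge Δ=-0.1384, bond B=21.4032.
Root portfolio cost Δ·98+B reproduces V0=7.8418.

(0,0): Delta=-0.1384 Bond=21.4032
(1,0): Delta=-0.3033 Bond=33.0378
(1,1): Delta=-0.0487 Bond=9.4824
(2,0): Delta=-0.6068 Bond=47.7805
(2,1): Delta=-0.1384 Bond=18.3129
(2,2): Delta=0.0000 Bond=0.0000
(3,0): Delta=-1.0000 Bond=61.3301
(3,1): Delta=-0.3931 Bond=35.3668
(3,2): Delta=0.0000 Bond=0.0000
(3,3): Delta=0.0000 Bond=0.0000
V0=7.8418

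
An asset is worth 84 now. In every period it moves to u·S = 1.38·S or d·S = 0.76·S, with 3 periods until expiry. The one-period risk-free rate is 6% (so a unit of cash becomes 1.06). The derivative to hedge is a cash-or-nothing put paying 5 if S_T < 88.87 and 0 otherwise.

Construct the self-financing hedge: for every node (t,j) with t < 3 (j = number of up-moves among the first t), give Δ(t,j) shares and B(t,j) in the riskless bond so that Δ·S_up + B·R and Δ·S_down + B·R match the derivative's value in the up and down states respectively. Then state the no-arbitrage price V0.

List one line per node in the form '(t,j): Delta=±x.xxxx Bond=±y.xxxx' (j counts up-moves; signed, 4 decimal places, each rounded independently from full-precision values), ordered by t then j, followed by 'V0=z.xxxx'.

Risk-neutral probability p* = (R−d)/(u−d) = (1.06−0.76)/(1.38−0.76) = 0.4839.
Terminal payoffs: V(3,0)=5.0000, V(3,1)=5.0000, V(3,2)=0.0000, V(3,3)=0.0000
(2,0): S=48.5184. Δ = (V_up−V_dn)/(S_up−S_dn) = (5.0000−5.0000)/(66.9554−36.8740) = 0.0000. V = [p*·5.0000 + (1−p*)·5.0000]/1.06 = 4.7170. B = V − Δ·S = 4.7170.
(2,1): S=88.0992. Δ = (V_up−V_dn)/(S_up−S_dn) = (0.0000−5.0000)/(121.5769−66.9554) = -0.0915. V = [p*·0.0000 + (1−p*)·5.0000]/1.06 = 2.4346. B = V − Δ·S = 10.4991.
(2,2): S=159.9696. Δ = (V_up−V_dn)/(S_up−S_dn) = (0.0000−0.0000)/(220.7580−121.5769) = 0.0000. V = [p*·0.0000 + (1−p*)·0.0000]/1.06 = 0.0000. B = V − Δ·S = 0.0000.
(1,0): S=63.8400. Δ = (V_up−V_dn)/(S_up−S_dn) = (2.4346−4.7170)/(88.0992−48.5184) = -0.0577. V = [p*·2.4346 + (1−p*)·4.7170]/1.06 = 3.4081. B = V − Δ·S = 7.0894.
(1,1): S=115.9200. Δ = (V_up−V_dn)/(S_up−S_dn) = (0.0000−2.4346)/(159.9696−88.0992) = -0.0339. V = [p*·0.0000 + (1−p*)·2.4346]/1.06 = 1.1854. B = V − Δ·S = 5.1122.
(0,0): S=84.0000. Δ = (V_up−V_dn)/(S_up−S_dn) = (1.1854−3.4081)/(115.9200−63.8400) = -0.0427. V = [p*·1.1854 + (1−p*)·3.4081]/1.06 = 2.2006. B = V − Δ·S = 5.7855.
Each (Δ,B) replicates both successor values, so the strategy is self-financing and V0 is arbitrage-free.

(0,0): Delta=-0.0427 Bond=5.7855
(1,0): Delta=-0.0577 Bond=7.0894
(1,1): Delta=-0.0339 Bond=5.1122
(2,0): Delta=0.0000 Bond=4.7170
(2,1): Delta=-0.0915 Bond=10.4991
(2,2): Delta=0.0000 Bond=0.0000
V0=2.2006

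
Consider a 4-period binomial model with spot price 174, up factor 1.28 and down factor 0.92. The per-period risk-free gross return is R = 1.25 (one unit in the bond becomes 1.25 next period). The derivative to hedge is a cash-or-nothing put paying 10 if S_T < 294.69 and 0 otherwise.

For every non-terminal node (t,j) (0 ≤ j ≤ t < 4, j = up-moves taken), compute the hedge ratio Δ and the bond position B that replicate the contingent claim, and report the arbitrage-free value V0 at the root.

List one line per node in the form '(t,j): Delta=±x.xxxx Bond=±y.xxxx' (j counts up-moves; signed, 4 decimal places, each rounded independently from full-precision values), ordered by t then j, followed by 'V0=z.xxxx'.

(0,0): Delta=-0.0172 Bond=3.1400
(1,0): Delta=-0.0933 Bond=16.1146
(1,1): Delta=-0.0122 Bond=2.8168
(2,0): Delta=0.0000 Bond=6.4000
(2,1): Delta=-0.0994 Bond=21.3926
(2,2): Delta=-0.0065 Bond=1.8963
(3,0): Delta=0.0000 Bond=8.0000
(3,1): Delta=0.0000 Bond=8.0000
(3,2): Delta=-0.1059 Bond=28.4444
(3,3): Delta=0.0000 Bond=0.0000
V0=0.1523

Under the risk-neutral measure, an up-move has probability p* = (R−d)/(u−d) = 0.9167 and values discount at R = 1.25.
Terminal payoffs: V(4,0)=10.0000, V(4,1)=10.0000, V(4,2)=10.0000, V(4,3)=0.0000, V(4,4)=0.0000
(3,0): S=135.4917. Δ = (V_up−V_dn)/(S_up−S_dn) = (10.0000−10.0000)/(173.4294−124.6524) = 0.0000. V = [p*·10.0000 + (1−p*)·10.0000]/1.25 = 8.0000. B = V − Δ·S = 8.0000.
(3,1): S=188.5102. Δ = (V_up−V_dn)/(S_up−S_dn) = (10.0000−10.0000)/(241.2931−173.4294) = 0.0000. V = [p*·10.0000 + (1−p*)·10.0000]/1.25 = 8.0000. B = V − Δ·S = 8.0000.
(3,2): S=262.2751. Δ = (V_up−V_dn)/(S_up−S_dn) = (0.0000−10.0000)/(335.7121−241.2931) = -0.1059. V = [p*·0.0000 + (1−p*)·10.0000]/1.25 = 0.6667. B = V − Δ·S = 28.4444.
(3,3): S=364.9044. Δ = (V_up−V_dn)/(S_up−S_dn) = (0.0000−0.0000)/(467.0777−335.7121) = 0.0000. V = [p*·0.0000 + (1−p*)·0.0000]/1.25 = 0.0000. B = V − Δ·S = 0.0000.
(2,0): S=147.2736. Δ = (V_up−V_dn)/(S_up−S_dn) = (8.0000−8.0000)/(188.5102−135.4917) = 0.0000. V = [p*·8.0000 + (1−p*)·8.0000]/1.25 = 6.4000. B = V − Δ·S = 6.4000.
(2,1): S=204.9024. Δ = (V_up−V_dn)/(S_up−S_dn) = (0.6667−8.0000)/(262.2751−188.5102) = -0.0994. V = [p*·0.6667 + (1−p*)·8.0000]/1.25 = 1.0222. B = V − Δ·S = 21.3926.
(2,2): S=285.0816. Δ = (V_up−V_dn)/(S_up−S_dn) = (0.0000−0.6667)/(364.9044−262.2751) = -0.0065. V = [p*·0.0000 + (1−p*)·0.6667]/1.25 = 0.0444. B = V − Δ·S = 1.8963.
(1,0): S=160.0800. Δ = (V_up−V_dn)/(S_up−S_dn) = (1.0222−6.4000)/(204.9024−147.2736) = -0.0933. V = [p*·1.0222 + (1−p*)·6.4000]/1.25 = 1.1763. B = V − Δ·S = 16.1146.
(1,1): S=222.7200. Δ = (V_up−V_dn)/(S_up−S_dn) = (0.0444−1.0222)/(285.0816−204.9024) = -0.0122. V = [p*·0.0444 + (1−p*)·1.0222]/1.25 = 0.1007. B = V − Δ·S = 2.8168.
(0,0): S=174.0000. Δ = (V_up−V_dn)/(S_up−S_dn) = (0.1007−1.1763)/(222.7200−160.0800) = -0.0172. V = [p*·0.1007 + (1−p*)·1.1763]/1.25 = 0.1523. B = V − Δ·S = 3.1400.
Check: Δ(0,0)·S0 + B(0,0) = 0.1523 = V0.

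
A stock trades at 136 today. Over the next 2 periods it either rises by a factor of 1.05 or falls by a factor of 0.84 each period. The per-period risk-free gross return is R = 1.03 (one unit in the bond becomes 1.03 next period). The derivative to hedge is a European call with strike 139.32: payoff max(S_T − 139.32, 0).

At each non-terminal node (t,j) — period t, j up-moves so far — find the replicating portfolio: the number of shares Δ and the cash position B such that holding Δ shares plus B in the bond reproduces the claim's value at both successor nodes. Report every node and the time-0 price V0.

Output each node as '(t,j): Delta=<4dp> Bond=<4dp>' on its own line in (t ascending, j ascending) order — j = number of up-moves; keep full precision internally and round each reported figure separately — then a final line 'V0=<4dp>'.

The replicating-portfolio and risk-neutral prices coincide; use p* = (1.03−0.84)/(1.05−0.84) = 0.9048 for the latter.
Terminal payoffs: V(2,0)=0.0000, V(2,1)=0.0000, V(2,2)=10.6200
(1,0): S=114.2400. Δ = (V_up−V_dn)/(S_up−S_dn) = (0.0000−0.0000)/(119.9520−95.9616) = 0.0000. V = [p*·0.0000 + (1−p*)·0.0000]/1.03 = 0.0000. B = V − Δ·S = 0.0000.
(1,1): S=142.8000. Δ = (V_up−V_dn)/(S_up−S_dn) = (10.6200−0.0000)/(149.9400−119.9520) = 0.3541. V = [p*·10.6200 + (1−p*)·0.0000]/1.03 = 9.3287. B = V − Δ·S = -41.2427.
(0,0): S=136.0000. Δ = (V_up−V_dn)/(S_up−S_dn) = (9.3287−0.0000)/(142.8000−114.2400) = 0.3266. V = [p*·9.3287 + (1−p*)·0.0000]/1.03 = 8.1944. B = V − Δ·S = -36.2280.
Root portfolio cost Δ·136+B reproduces V0=8.1944.

(0,0): Delta=0.3266 Bond=-36.2280
(1,0): Delta=0.0000 Bond=0.0000
(1,1): Delta=0.3541 Bond=-41.2427
V0=8.1944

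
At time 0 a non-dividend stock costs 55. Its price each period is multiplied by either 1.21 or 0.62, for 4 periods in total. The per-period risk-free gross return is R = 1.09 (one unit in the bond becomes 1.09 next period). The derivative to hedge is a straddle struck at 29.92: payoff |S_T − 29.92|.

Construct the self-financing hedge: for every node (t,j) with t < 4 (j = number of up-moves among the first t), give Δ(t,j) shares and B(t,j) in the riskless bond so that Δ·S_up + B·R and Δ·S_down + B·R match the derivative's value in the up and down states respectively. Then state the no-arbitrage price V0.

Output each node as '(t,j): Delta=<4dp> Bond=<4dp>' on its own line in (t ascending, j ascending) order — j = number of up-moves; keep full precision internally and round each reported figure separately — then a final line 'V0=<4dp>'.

Since d<R<u, set p* = (R−d)/(u−d) = 0.7966; price each node as the discounted p*-expectation of its children.
Terminal values V(4,·): V(4,0)=21.7930, V(4,1)=14.0593, V(4,2)=1.0340, V(4,3)=30.4902, V(4,4)=87.9774
Node (3,0) S=13.1080: V=(p*·14.0593+(1−p*)·21.7930)/1.09=14.3415; Δ=(14.0593−21.7930)/(15.8607−8.1270)=-1.0000; B=V−Δ·S=27.4495
Node (3,1) S=25.5818: V=(p*·1.0340+(1−p*)·14.0593)/1.09=3.3791; Δ=(1.0340−14.0593)/(30.9540−15.8607)=-0.8630; B=V−Δ·S=25.4558
Node (3,2) S=49.9258: V=(p*·30.4902+(1−p*)·1.0340)/1.09=22.4763; Δ=(30.4902−1.0340)/(60.4102−30.9540)=1.0000; B=V−Δ·S=-27.4495
Node (3,3) S=97.4359: V=(p*·87.9774+(1−p*)·30.4902)/1.09=69.9863; Δ=(87.9774−30.4902)/(117.8974−60.4102)=1.0000; B=V−Δ·S=-27.4495
Node (2,0) S=21.1420: V=(p*·3.3791+(1−p*)·14.3415)/1.09=5.1456; Δ=(3.3791−14.3415)/(25.5818−13.1080)=-0.8788; B=V−Δ·S=23.7260
Node (2,1) S=41.2610: V=(p*·22.4763+(1−p*)·3.3791)/1.09=17.0570; Δ=(22.4763−3.3791)/(49.9258−25.5818)=0.7845; B=V−Δ·S=-15.3111
Node (2,2) S=80.5255: V=(p*·69.9863+(1−p*)·22.4763)/1.09=55.3424; Δ=(69.9863−22.4763)/(97.4359−49.9258)=1.0000; B=V−Δ·S=-25.1831
Node (1,0) S=34.1000: V=(p*·17.0570+(1−p*)·5.1456)/1.09=13.4260; Δ=(17.0570−5.1456)/(41.2610−21.1420)=0.5920; B=V−Δ·S=-6.7627
Node (1,1) S=66.5500: V=(p*·55.3424+(1−p*)·17.0570)/1.09=43.6290; Δ=(55.3424−17.0570)/(80.5255−41.2610)=0.9751; B=V−Δ·S=-21.2617
Node (0,0) S=55.0000: V=(p*·43.6290+(1−p*)·13.4260)/1.09=34.3908; Δ=(43.6290−13.4260)/(66.5500−34.1000)=0.9308; B=V−Δ·S=-16.8007
Check: Δ(0,0)·S0 + B(0,0) = 34.3908 = V0.

(0,0): Delta=0.9308 Bond=-16.8007
(1,0): Delta=0.5920 Bond=-6.7627
(1,1): Delta=0.9751 Bond=-21.2617
(2,0): Delta=-0.8788 Bond=23.7260
(2,1): Delta=0.7845 Bond=-15.3111
(2,2): Delta=1.0000 Bond=-25.1831
(3,0): Delta=-1.0000 Bond=27.4495
(3,1): Delta=-0.8630 Bond=25.4558
(3,2): Delta=1.0000 Bond=-27.4495
(3,3): Delta=1.0000 Bond=-27.4495
V0=34.3908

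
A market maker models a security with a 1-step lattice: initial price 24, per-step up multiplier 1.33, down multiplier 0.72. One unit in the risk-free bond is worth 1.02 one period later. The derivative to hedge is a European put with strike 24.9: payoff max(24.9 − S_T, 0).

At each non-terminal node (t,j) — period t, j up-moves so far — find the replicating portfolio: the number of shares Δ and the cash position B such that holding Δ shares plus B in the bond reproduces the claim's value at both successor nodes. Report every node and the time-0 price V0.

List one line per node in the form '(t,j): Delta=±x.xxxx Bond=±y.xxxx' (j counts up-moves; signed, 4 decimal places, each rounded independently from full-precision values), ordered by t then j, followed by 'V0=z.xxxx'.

The replicating-portfolio and risk-neutral prices coincide; use p* = (1.02−0.72)/(1.33−0.72) = 0.4918 for the latter.
At expiry t=1: V(1,0)=7.6200, V(1,1)=0.0000
Node (0,0) S=24.0000: V=(p*·0.0000+(1−p*)·7.6200)/1.02=3.7965; Δ=(0.0000−7.6200)/(31.9200−17.2800)=-0.5205; B=V−Δ·S=16.2883
Root portfolio cost Δ·24+B reproduces V0=3.7965.

(0,0): Delta=-0.5205 Bond=16.2883
V0=3.7965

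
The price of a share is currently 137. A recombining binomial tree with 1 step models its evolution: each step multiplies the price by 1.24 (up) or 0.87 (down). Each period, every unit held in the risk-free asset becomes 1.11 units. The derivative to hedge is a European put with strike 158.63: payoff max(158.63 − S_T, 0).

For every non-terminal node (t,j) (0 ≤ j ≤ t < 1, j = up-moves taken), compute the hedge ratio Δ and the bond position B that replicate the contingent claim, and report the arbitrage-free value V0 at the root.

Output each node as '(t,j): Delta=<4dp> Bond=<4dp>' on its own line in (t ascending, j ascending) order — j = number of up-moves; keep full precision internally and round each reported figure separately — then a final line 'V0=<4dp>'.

The replicating-portfolio and risk-neutral prices coincide; use p* = (1.11−0.87)/(1.24−0.87) = 0.6486 for the latter.
Payoff layer (t=1): V(1,0)=39.4400, V(1,1)=0.0000
Node (0,0) S=137.0000: V=(p*·0.0000+(1−p*)·39.4400)/1.11=12.4841; Δ=(0.0000−39.4400)/(169.8800−119.1900)=-0.7781; B=V−Δ·S=119.0786
The time-0 hedge costs 12.4841, which is the no-arbitrage price.

(0,0): Delta=-0.7781 Bond=119.0786
V0=12.4841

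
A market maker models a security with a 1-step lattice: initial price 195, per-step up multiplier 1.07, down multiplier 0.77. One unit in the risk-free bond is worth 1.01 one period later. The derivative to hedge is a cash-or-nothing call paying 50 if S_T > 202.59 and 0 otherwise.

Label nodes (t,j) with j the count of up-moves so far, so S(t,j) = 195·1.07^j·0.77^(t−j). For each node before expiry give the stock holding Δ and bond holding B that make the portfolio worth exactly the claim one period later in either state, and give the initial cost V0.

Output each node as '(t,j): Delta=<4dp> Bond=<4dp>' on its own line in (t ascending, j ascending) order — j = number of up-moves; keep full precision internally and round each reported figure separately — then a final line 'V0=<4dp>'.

(0,0): Delta=0.8547 Bond=-127.0627
V0=39.6040

The replicating-portfolio and risk-neutral prices coincide; use p* = (1.01−0.77)/(1.07−0.77) = 0.8000 for the latter.
At expiry t=1: V(1,0)=0.0000, V(1,1)=50.0000
(0,0): S=195.0000. Δ = (V_up−V_dn)/(S_up−S_dn) = (50.0000−0.0000)/(208.6500−150.1500) = 0.8547. V = [p*·50.0000 + (1−p*)·0.0000]/1.01 = 39.6040. B = V − Δ·S = -127.0627.
Check: Δ(0,0)·S0 + B(0,0) = 39.6040 = V0.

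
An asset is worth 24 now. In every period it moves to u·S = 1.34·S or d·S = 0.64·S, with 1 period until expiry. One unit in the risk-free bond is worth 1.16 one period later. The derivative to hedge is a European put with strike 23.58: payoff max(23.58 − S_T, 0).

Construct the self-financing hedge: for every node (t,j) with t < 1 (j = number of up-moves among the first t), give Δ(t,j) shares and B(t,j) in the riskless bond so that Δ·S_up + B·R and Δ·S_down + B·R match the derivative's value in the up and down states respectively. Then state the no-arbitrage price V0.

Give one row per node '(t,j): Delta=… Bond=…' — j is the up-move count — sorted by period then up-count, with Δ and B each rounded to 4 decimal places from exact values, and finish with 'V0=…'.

(0,0): Delta=-0.4893 Bond=13.5650
V0=1.8222

Since d<R<u, set p* = (R−d)/(u−d) = 0.7429; price each node as the discounted p*-expectation of its children.
Terminal payoffs: V(1,0)=8.2200, V(1,1)=0.0000
(0,0): S=24.0000. Δ = (V_up−V_dn)/(S_up−S_dn) = (0.0000−8.2200)/(32.1600−15.3600) = -0.4893. V = [p*·0.0000 + (1−p*)·8.2200]/1.16 = 1.8222. B = V − Δ·S = 13.5650.
Each (Δ,B) replicates both successor values, so the strategy is self-financing and V0 is arbitrage-free.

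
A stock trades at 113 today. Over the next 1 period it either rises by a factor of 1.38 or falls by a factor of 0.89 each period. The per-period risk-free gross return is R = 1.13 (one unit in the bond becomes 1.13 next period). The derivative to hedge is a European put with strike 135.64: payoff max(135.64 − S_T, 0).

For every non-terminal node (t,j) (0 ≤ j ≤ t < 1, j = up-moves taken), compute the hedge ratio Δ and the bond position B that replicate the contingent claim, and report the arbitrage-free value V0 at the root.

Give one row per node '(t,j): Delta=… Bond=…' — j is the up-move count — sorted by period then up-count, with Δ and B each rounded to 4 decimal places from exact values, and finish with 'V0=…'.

No-arbitrage ⇒ martingale measure with p* = (R−d)/(u−d) = 0.4898.
Terminal values V(1,·): V(1,0)=35.0700, V(1,1)=0.0000
  t=0,j=0: stock 113.0000 → up 155.9400 (V=0.0000), down 100.5700 (V=35.0700). Price 15.8344; hedge Δ=-0.6334, bond B=87.4058.
Self-financing check: at every node Δ·S+B equals the discounted successor values.

(0,0): Delta=-0.6334 Bond=87.4058
V0=15.8344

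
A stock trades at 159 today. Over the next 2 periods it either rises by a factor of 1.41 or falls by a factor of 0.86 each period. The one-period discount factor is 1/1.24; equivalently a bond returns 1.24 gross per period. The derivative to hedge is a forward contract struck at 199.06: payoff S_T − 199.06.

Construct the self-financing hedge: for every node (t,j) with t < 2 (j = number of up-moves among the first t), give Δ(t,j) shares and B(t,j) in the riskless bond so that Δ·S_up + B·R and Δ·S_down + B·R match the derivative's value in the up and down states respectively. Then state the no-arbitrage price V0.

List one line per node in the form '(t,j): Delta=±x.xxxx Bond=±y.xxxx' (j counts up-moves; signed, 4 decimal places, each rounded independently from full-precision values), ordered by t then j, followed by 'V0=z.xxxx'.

(0,0): Delta=1.0000 Bond=-129.4615
(1,0): Delta=1.0000 Bond=-160.5323
(1,1): Delta=1.0000 Bond=-160.5323
V0=29.5385

Under the risk-neutral measure, an up-move has probability p* = (R−d)/(u−d) = 0.6909 and values discount at R = 1.24.
At expiry t=2: V(2,0)=-81.4636, V(2,1)=-6.2566, V(2,2)=117.0479
Node (1,0) S=136.7400: V=(p*·-6.2566+(1−p*)·-81.4636)/1.24=-23.7923; Δ=(-6.2566−-81.4636)/(192.8034−117.5964)=1.0000; B=V−Δ·S=-160.5323
Node (1,1) S=224.1900: V=(p*·117.0479+(1−p*)·-6.2566)/1.24=63.6577; Δ=(117.0479−-6.2566)/(316.1079−192.8034)=1.0000; B=V−Δ·S=-160.5323
Node (0,0) S=159.0000: V=(p*·63.6577+(1−p*)·-23.7923)/1.24=29.5385; Δ=(63.6577−-23.7923)/(224.1900−136.7400)=1.0000; B=V−Δ·S=-129.4615
The time-0 hedge costs 29.5385, which is the no-arbitrage price.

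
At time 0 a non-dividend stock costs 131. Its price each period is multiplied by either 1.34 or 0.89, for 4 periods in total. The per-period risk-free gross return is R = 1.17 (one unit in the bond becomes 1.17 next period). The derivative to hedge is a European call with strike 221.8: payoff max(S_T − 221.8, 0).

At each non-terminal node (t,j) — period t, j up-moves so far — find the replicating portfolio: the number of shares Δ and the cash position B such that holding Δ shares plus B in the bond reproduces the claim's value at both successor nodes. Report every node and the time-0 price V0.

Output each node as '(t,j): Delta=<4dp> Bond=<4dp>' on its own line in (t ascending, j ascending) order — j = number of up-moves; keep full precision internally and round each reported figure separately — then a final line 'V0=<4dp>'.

(0,0): Delta=0.6348 Bond=-55.7111
(1,0): Delta=0.3166 Bond=-28.0772
(1,1): Delta=0.7632 Bond=-87.7098
(2,0): Delta=0.0000 Bond=0.0000
(2,1): Delta=0.4442 Bond=-52.7951
(2,2): Delta=0.8918 Bond=-132.8716
(3,0): Delta=0.0000 Bond=0.0000
(3,1): Delta=0.0000 Bond=0.0000
(3,2): Delta=0.6234 Bond=-99.2737
(3,3): Delta=1.0000 Bond=-189.5726
V0=27.4521

Since d<R<u, set p* = (R−d)/(u−d) = 0.6222; price each node as the discounted p*-expectation of its children.
Terminal payoffs: V(4,0)=0.0000, V(4,1)=0.0000, V(4,2)=0.0000, V(4,3)=58.7277, V(4,4)=200.5675
  t=3,j=0: stock 92.3509 → up 123.7503 (V=0.0000), down 82.1923 (V=0.0000). Price 0.0000; hedge Δ=0.0000, bond B=0.0000.
  t=3,j=1: stock 139.0452 → up 186.3206 (V=0.0000), down 123.7503 (V=0.0000). Price 0.0000; hedge Δ=0.0000, bond B=0.0000.
  t=3,j=2: stock 209.3490 → up 280.5277 (V=58.7277), down 186.3206 (V=0.0000). Price 31.2322; hedge Δ=0.6234, bond B=-99.2737.
  t=3,j=3: stock 315.1996 → up 422.3675 (V=200.5675), down 280.5277 (V=58.7277). Price 125.6270; hedge Δ=1.0000, bond B=-189.5726.
  t=2,j=0: stock 103.7651 → up 139.0452 (V=0.0000), down 92.3509 (V=0.0000). Price 0.0000; hedge Δ=0.0000, bond B=0.0000.
  t=2,j=1: stock 156.2306 → up 209.3490 (V=31.2322), down 139.0452 (V=0.0000). Price 16.6097; hedge Δ=0.4442, bond B=-52.7951.
  t=2,j=2: stock 235.2236 → up 315.1996 (V=125.6270), down 209.3490 (V=31.2322). Price 76.8946; hedge Δ=0.8918, bond B=-132.8716.
  t=1,j=0: stock 116.5900 → up 156.2306 (V=16.6097), down 103.7651 (V=0.0000). Price 8.8333; hedge Δ=0.3166, bond B=-28.0772.
  t=1,j=1: stock 175.5400 → up 235.2236 (V=76.8946), down 156.2306 (V=16.6097). Price 46.2567; hedge Δ=0.7632, bond B=-87.7098.
  t=0,j=0: stock 131.0000 → up 175.5400 (V=46.2567), down 116.5900 (V=8.8333). Price 27.4521; hedge Δ=0.6348, bond B=-55.7111.
The time-0 hedge costs 27.4521, which is the no-arbitrage price.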